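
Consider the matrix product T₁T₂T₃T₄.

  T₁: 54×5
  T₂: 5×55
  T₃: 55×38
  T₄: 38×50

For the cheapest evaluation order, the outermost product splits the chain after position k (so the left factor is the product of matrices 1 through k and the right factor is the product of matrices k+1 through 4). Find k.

1

Adjacent pairs: T₁T₂ = 54·5·55 = 14850; T₂T₃ = 5·55·38 = 10450; T₃T₄ = 55·38·50 = 104500.
Length 3: T₁..T₃: k=1: 0+10450+54·5·38=20710; k=2: 14850+0+54·55·38=127710 → min 20710 | T₂..T₄: k=2: 0+104500+5·55·50=118250; k=3: 10450+0+5·38·50=19950 → min 19950.
Top-level splits: k=1: (T₁..T₁)·(T₂..T₄) → 0+19950+54·5·50 = 33450; k=2: (T₁..T₂)·(T₃..T₄) → 14850+104500+54·55·50 = 267850; k=3: (T₁..T₃)·(T₄..T₄) → 20710+0+54·38·50 = 123310.
Best split is after T₁, i.e. k = 1.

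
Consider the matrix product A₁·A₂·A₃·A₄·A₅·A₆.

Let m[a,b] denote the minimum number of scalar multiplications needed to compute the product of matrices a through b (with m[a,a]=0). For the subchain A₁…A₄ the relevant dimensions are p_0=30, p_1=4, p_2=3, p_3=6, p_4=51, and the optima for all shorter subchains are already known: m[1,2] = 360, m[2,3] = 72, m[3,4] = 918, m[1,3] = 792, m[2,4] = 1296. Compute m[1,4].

m[1,4] = min over k∈[1,3] of m[1,k]+m[k+1,4]+p_{0}·p_k·p_{4}.
k=1: 0 + 1296 + 30·4·51 = 7416; k=2: 360 + 918 + 30·3·51 = 5868; k=3: 792 + 0 + 30·6·51 = 9972.
Minimum: 5868 at k=2.

5868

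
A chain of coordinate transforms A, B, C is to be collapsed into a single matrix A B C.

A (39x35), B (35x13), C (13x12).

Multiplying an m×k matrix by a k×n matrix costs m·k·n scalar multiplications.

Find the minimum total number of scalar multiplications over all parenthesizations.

Order (A (B C)): (B C): 35×13 by 13×12 → 35×12, cost 35·13·12 = 5460; (A (B C)): 39×35 by 35×12 → 39×12, cost 39·35·12 = 16380; cumulative 21840. Total 21840.
Order ((A B) C): (A B): 39×35 by 35×13 → 39×13, cost 39·35·13 = 17745; ((A B) C): 39×13 by 13×12 → 39×12, cost 39·13·12 = 6084; cumulative 23829. Total 23829.
Minimum: 21840.

21840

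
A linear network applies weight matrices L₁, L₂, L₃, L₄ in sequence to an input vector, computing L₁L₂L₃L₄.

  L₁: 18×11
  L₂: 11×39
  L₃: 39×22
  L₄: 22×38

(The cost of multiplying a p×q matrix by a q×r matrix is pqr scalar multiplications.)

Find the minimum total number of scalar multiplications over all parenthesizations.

Adjacent pairs: L₁L₂ = 18·11·39 = 7722; L₂L₃ = 11·39·22 = 9438; L₃L₄ = 39·22·38 = 32604.
Length 3: L₁..L₃: k=1: 0+9438+18·11·22=13794; k=2: 7722+0+18·39·22=23166 → min 13794 | L₂..L₄: k=2: 0+32604+11·39·38=48906; k=3: 9438+0+11·22·38=18634 → min 18634.
Length 4: L₁..L₄: k=1: 0+18634+18·11·38=26158; k=2: 7722+32604+18·39·38=67002; k=3: 13794+0+18·22·38=28842 → min 26158.
Optimal order: (L₁((L₂L₃)L₄)) with cost 26158.

26158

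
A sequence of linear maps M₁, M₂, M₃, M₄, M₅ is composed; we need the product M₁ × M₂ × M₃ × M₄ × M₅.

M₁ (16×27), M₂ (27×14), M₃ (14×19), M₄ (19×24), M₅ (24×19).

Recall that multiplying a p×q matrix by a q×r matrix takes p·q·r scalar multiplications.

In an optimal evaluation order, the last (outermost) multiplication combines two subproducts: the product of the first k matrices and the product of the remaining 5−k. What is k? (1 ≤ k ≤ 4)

Adjacent pairs: M₁M₂ = 16·27·14 = 6048; M₂M₃ = 27·14·19 = 7182; M₃M₄ = 14·19·24 = 6384; M₄M₅ = 19·24·19 = 8664.
Length 3: M₁..M₃: k=1: 0+7182+16·27·19=15390; k=2: 6048+0+16·14·19=10304 → min 10304 | M₂..M₄: k=2: 0+6384+27·14·24=15456; k=3: 7182+0+27·19·24=19494 → min 15456 | M₃..M₅: k=3: 0+8664+14·19·19=13718; k=4: 6384+0+14·24·19=12768 → min 12768.
Length 4: M₁..M₄: k=1: 0+15456+16·27·24=25824; k=2: 6048+6384+16·14·24=17808; k=3: 10304+0+16·19·24=17600 → min 17600 | M₂..M₅: k=2: 0+12768+27·14·19=19950; k=3: 7182+8664+27·19·19=25593; k=4: 15456+0+27·24·19=27768 → min 19950.
Top-level splits: k=1: (M₁..M₁)·(M₂..M₅) → 0+19950+16·27·19 = 28158; k=2: (M₁..M₂)·(M₃..M₅) → 6048+12768+16·14·19 = 23072; k=3: (M₁..M₃)·(M₄..M₅) → 10304+8664+16·19·19 = 24744; k=4: (M₁..M₄)·(M₅..M₅) → 17600+0+16·24·19 = 24896.
Best split is after M₂, i.e. k = 2.

2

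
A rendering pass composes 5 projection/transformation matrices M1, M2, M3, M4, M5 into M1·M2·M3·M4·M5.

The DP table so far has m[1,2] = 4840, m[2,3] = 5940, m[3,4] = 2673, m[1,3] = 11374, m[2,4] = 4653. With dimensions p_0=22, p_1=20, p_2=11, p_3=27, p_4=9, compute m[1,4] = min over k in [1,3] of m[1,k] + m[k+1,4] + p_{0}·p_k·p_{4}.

m[1,4] = min over k∈[1,3] of m[1,k]+m[k+1,4]+p_{0}·p_k·p_{4}.
k=1: 0 + 4653 + 22·20·9 = 8613; k=2: 4840 + 2673 + 22·11·9 = 9691; k=3: 11374 + 0 + 22·27·9 = 16720.
Minimum: 8613 at k=1.

8613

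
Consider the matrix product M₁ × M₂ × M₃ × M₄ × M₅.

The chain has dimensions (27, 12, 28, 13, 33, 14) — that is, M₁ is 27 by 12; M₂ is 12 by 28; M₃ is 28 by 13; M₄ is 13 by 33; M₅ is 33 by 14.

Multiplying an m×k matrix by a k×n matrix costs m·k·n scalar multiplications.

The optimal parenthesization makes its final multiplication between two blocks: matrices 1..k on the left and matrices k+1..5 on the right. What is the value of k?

Adjacent pairs: M₁M₂ = 27·12·28 = 9072; M₂M₃ = 12·28·13 = 4368; M₃M₄ = 28·13·33 = 12012; M₄M₅ = 13·33·14 = 6006.
Length 3: M₁..M₃: k=1: 0+4368+27·12·13=8580; k=2: 9072+0+27·28·13=18900 → min 8580 | M₂..M₄: k=2: 0+12012+12·28·33=23100; k=3: 4368+0+12·13·33=9516 → min 9516 | M₃..M₅: k=3: 0+6006+28·13·14=11102; k=4: 12012+0+28·33·14=24948 → min 11102.
Length 4: M₁..M₄: k=1: 0+9516+27·12·33=20208; k=2: 9072+12012+27·28·33=46032; k=3: 8580+0+27·13·33=20163 → min 20163 | M₂..M₅: k=2: 0+11102+12·28·14=15806; k=3: 4368+6006+12·13·14=12558; k=4: 9516+0+12·33·14=15060 → min 12558.
Top-level splits: k=1: (M₁..M₁)·(M₂..M₅) → 0+12558+27·12·14 = 17094; k=2: (M₁..M₂)·(M₃..M₅) → 9072+11102+27·28·14 = 30758; k=3: (M₁..M₃)·(M₄..M₅) → 8580+6006+27·13·14 = 19500; k=4: (M₁..M₄)·(M₅..M₅) → 20163+0+27·33·14 = 32637.
Best split is after M₁, i.e. k = 1.

1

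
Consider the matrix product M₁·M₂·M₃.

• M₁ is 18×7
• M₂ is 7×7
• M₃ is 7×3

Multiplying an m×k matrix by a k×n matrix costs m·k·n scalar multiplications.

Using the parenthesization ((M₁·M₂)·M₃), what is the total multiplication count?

(M₁·M₂): 18×7 by 7×7 → 18×7, cost 18·7·7 = 882
((M₁·M₂)·M₃): 18×7 by 7×3 → 18×3, cost 18·7·3 = 378; cumulative 1260
Total: 1260 scalar multiplications.

1260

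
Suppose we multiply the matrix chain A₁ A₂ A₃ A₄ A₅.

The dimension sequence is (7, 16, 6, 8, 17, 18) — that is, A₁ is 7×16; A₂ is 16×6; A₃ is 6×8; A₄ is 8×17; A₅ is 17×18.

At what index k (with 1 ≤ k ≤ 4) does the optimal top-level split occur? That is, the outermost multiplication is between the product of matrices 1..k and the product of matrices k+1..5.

2

Adjacent pairs: A₁A₂ = 7·16·6 = 672; A₂A₃ = 16·6·8 = 768; A₃A₄ = 6·8·17 = 816; A₄A₅ = 8·17·18 = 2448.
Length 3: A₁..A₃: k=1: 0+768+7·16·8=1664; k=2: 672+0+7·6·8=1008 → min 1008 | A₂..A₄: k=2: 0+816+16·6·17=2448; k=3: 768+0+16·8·17=2944 → min 2448 | A₃..A₅: k=3: 0+2448+6·8·18=3312; k=4: 816+0+6·17·18=2652 → min 2652.
Length 4: A₁..A₄: k=1: 0+2448+7·16·17=4352; k=2: 672+816+7·6·17=2202; k=3: 1008+0+7·8·17=1960 → min 1960 | A₂..A₅: k=2: 0+2652+16·6·18=4380; k=3: 768+2448+16·8·18=5520; k=4: 2448+0+16·17·18=7344 → min 4380.
Top-level splits: k=1: (A₁..A₁)·(A₂..A₅) → 0+4380+7·16·18 = 6396; k=2: (A₁..A₂)·(A₃..A₅) → 672+2652+7·6·18 = 4080; k=3: (A₁..A₃)·(A₄..A₅) → 1008+2448+7·8·18 = 4464; k=4: (A₁..A₄)·(A₅..A₅) → 1960+0+7·17·18 = 4102.
Best split is after A₂, i.e. k = 2.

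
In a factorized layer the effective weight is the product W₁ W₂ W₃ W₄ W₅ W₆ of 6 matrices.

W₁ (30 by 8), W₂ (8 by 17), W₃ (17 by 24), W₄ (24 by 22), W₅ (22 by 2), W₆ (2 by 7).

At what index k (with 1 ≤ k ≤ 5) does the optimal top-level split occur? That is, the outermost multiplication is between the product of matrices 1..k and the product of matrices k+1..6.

5

Adjacent pairs: W₁W₂ = 30·8·17 = 4080; W₂W₃ = 8·17·24 = 3264; W₃W₄ = 17·24·22 = 8976; W₄W₅ = 24·22·2 = 1056; W₅W₆ = 22·2·7 = 308.
Length 3: W₁..W₃: k=1: 0+3264+30·8·24=9024; k=2: 4080+0+30·17·24=16320 → min 9024 | W₂..W₄: k=2: 0+8976+8·17·22=11968; k=3: 3264+0+8·24·22=7488 → min 7488 | W₃..W₅: k=3: 0+1056+17·24·2=1872; k=4: 8976+0+17·22·2=9724 → min 1872 | W₄..W₆: k=4: 0+308+24·22·7=4004; k=5: 1056+0+24·2·7=1392 → min 1392.
Length 4: W₁..W₄: k=1: 0+7488+30·8·22=12768; k=2: 4080+8976+30·17·22=24276; k=3: 9024+0+30·24·22=24864 → min 12768 | W₂..W₅: k=2: 0+1872+8·17·2=2144; k=3: 3264+1056+8·24·2=4704; k=4: 7488+0+8·22·2=7840 → min 2144 | W₃..W₆: k=3: 0+1392+17·24·7=4248; k=4: 8976+308+17·22·7=11902; k=5: 1872+0+17·2·7=2110 → min 2110.
Length 5: W₁..W₅: k=1: 0+2144+30·8·2=2624; k=2: 4080+1872+30·17·2=6972; k=3: 9024+1056+30·24·2=11520; k=4: 12768+0+30·22·2=14088 → min 2624 | W₂..W₆: k=2: 0+2110+8·17·7=3062; k=3: 3264+1392+8·24·7=6000; k=4: 7488+308+8·22·7=9028; k=5: 2144+0+8·2·7=2256 → min 2256.
Top-level splits: k=1: (W₁..W₁)·(W₂..W₆) → 0+2256+30·8·7 = 3936; k=2: (W₁..W₂)·(W₃..W₆) → 4080+2110+30·17·7 = 9760; k=3: (W₁..W₃)·(W₄..W₆) → 9024+1392+30·24·7 = 15456; k=4: (W₁..W₄)·(W₅..W₆) → 12768+308+30·22·7 = 17696; k=5: (W₁..W₅)·(W₆..W₆) → 2624+0+30·2·7 = 3044.
Best split is after W₅, i.e. k = 5.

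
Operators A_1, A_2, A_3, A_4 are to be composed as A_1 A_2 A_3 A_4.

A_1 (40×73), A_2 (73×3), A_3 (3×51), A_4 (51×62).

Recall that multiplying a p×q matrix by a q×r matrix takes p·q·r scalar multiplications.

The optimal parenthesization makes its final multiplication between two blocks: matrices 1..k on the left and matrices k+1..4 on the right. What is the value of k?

Adjacent pairs: A_1A_2 = 40·73·3 = 8760; A_2A_3 = 73·3·51 = 11169; A_3A_4 = 3·51·62 = 9486.
Length 3: A_1..A_3: k=1: 0+11169+40·73·51=160089; k=2: 8760+0+40·3·51=14880 → min 14880 | A_2..A_4: k=2: 0+9486+73·3·62=23064; k=3: 11169+0+73·51·62=241995 → min 23064.
Top-level splits: k=1: (A_1..A_1)·(A_2..A_4) → 0+23064+40·73·62 = 204104; k=2: (A_1..A_2)·(A_3..A_4) → 8760+9486+40·3·62 = 25686; k=3: (A_1..A_3)·(A_4..A_4) → 14880+0+40·51·62 = 141360.
Best split is after A_2, i.e. k = 2.

2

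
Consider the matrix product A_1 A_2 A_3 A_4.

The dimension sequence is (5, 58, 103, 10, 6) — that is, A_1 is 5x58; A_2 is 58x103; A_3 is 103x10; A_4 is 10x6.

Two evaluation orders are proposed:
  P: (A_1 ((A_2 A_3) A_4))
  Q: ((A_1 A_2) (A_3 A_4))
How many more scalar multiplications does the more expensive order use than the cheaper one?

25820

Order P = (A_1 ((A_2 A_3) A_4)): (A_2 A_3): 58×103 by 103×10 → 58×10, cost 58·103·10 = 59740; ((A_2 A_3) A_4): 58×10 by 10×6 → 58×6, cost 58·10·6 = 3480; cumulative 63220; (A_1 ((A_2 A_3) A_4)): 5×58 by 58×6 → 5×6, cost 5·58·6 = 1740; cumulative 64960. Total 64960.
Order Q = ((A_1 A_2) (A_3 A_4)): (A_1 A_2): 5×58 by 58×103 → 5×103, cost 5·58·103 = 29870; (A_3 A_4): 103×10 by 10×6 → 103×6, cost 103·10·6 = 6180; ((A_1 A_2) (A_3 A_4)): 5×103 by 103×6 → 5×6, cost 5·103·6 = 3090; cumulative 39140. Total 39140.
Difference: |64960 − 39140| = 25820.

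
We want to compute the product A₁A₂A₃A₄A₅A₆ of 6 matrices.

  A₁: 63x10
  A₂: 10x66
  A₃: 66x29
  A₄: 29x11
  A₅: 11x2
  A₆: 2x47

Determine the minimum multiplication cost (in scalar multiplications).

Adjacent pairs: A₁A₂ = 63·10·66 = 41580; A₂A₃ = 10·66·29 = 19140; A₃A₄ = 66·29·11 = 21054; A₄A₅ = 29·11·2 = 638; A₅A₆ = 11·2·47 = 1034.
Length 3: A₁..A₃: k=1: 0+19140+63·10·29=37410; k=2: 41580+0+63·66·29=162162 → min 37410 | A₂..A₄: k=2: 0+21054+10·66·11=28314; k=3: 19140+0+10·29·11=22330 → min 22330 | A₃..A₅: k=3: 0+638+66·29·2=4466; k=4: 21054+0+66·11·2=22506 → min 4466 | A₄..A₆: k=4: 0+1034+29·11·47=16027; k=5: 638+0+29·2·47=3364 → min 3364.
Length 4: A₁..A₄: k=1: 0+22330+63·10·11=29260; k=2: 41580+21054+63·66·11=108372; k=3: 37410+0+63·29·11=57507 → min 29260 | A₂..A₅: k=2: 0+4466+10·66·2=5786; k=3: 19140+638+10·29·2=20358; k=4: 22330+0+10·11·2=22550 → min 5786 | A₃..A₆: k=3: 0+3364+66·29·47=93322; k=4: 21054+1034+66·11·47=56210; k=5: 4466+0+66·2·47=10670 → min 10670.
Length 5: A₁..A₅: k=1: 0+5786+63·10·2=7046; k=2: 41580+4466+63·66·2=54362; k=3: 37410+638+63·29·2=41702; k=4: 29260+0+63·11·2=30646 → min 7046 | A₂..A₆: k=2: 0+10670+10·66·47=41690; k=3: 19140+3364+10·29·47=36134; k=4: 22330+1034+10·11·47=28534; k=5: 5786+0+10·2·47=6726 → min 6726.
Length 6: A₁..A₆: k=1: 0+6726+63·10·47=36336; k=2: 41580+10670+63·66·47=247676; k=3: 37410+3364+63·29·47=126643; k=4: 29260+1034+63·11·47=62865; k=5: 7046+0+63·2·47=12968 → min 12968.
Optimal order: ((A₁(A₂(A₃(A₄A₅))))A₆) with cost 12968.

12968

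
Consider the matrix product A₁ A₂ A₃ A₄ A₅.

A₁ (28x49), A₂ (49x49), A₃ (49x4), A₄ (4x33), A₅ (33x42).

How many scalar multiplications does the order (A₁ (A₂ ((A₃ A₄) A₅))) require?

(A₃ A₄): 49×4 by 4×33 → 49×33, cost 49·4·33 = 6468
((A₃ A₄) A₅): 49×33 by 33×42 → 49×42, cost 49·33·42 = 67914; cumulative 74382
(A₂ ((A₃ A₄) A₅)): 49×49 by 49×42 → 49×42, cost 49·49·42 = 100842; cumulative 175224
(A₁ (A₂ ((A₃ A₄) A₅))): 28×49 by 49×42 → 28×42, cost 28·49·42 = 57624; cumulative 232848
Total: 232848 scalar multiplications.

232848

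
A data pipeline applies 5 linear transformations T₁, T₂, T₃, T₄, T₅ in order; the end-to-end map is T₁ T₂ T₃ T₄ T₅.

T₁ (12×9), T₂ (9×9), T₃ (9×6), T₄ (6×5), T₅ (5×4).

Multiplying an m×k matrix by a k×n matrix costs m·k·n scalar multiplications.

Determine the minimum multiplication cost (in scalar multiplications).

Adjacent pairs: T₁T₂ = 12·9·9 = 972; T₂T₃ = 9·9·6 = 486; T₃T₄ = 9·6·5 = 270; T₄T₅ = 6·5·4 = 120.
Length 3: T₁..T₃: k=1: 0+486+12·9·6=1134; k=2: 972+0+12·9·6=1620 → min 1134 | T₂..T₄: k=2: 0+270+9·9·5=675; k=3: 486+0+9·6·5=756 → min 675 | T₃..T₅: k=3: 0+120+9·6·4=336; k=4: 270+0+9·5·4=450 → min 336.
Length 4: T₁..T₄: k=1: 0+675+12·9·5=1215; k=2: 972+270+12·9·5=1782; k=3: 1134+0+12·6·5=1494 → min 1215 | T₂..T₅: k=2: 0+336+9·9·4=660; k=3: 486+120+9·6·4=822; k=4: 675+0+9·5·4=855 → min 660.
Length 5: T₁..T₅: k=1: 0+660+12·9·4=1092; k=2: 972+336+12·9·4=1740; k=3: 1134+120+12·6·4=1542; k=4: 1215+0+12·5·4=1455 → min 1092.
Optimal order: (T₁ (T₂ (T₃ (T₄ T₅)))) with cost 1092.

1092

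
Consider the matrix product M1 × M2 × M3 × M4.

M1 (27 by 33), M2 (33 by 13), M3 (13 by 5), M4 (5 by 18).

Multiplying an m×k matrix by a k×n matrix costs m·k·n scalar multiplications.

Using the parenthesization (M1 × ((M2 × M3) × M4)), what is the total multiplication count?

(M2 × M3): 33×13 by 13×5 → 33×5, cost 33·13·5 = 2145
((M2 × M3) × M4): 33×5 by 5×18 → 33×18, cost 33·5·18 = 2970; cumulative 5115
(M1 × ((M2 × M3) × M4)): 27×33 by 33×18 → 27×18, cost 27·33·18 = 16038; cumulative 21153
Total: 21153 scalar multiplications.

21153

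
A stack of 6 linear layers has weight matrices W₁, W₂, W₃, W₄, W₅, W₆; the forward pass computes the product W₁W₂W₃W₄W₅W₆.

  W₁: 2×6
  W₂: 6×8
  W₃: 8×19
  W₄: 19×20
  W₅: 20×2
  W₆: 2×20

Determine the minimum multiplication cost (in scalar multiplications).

1264

Adjacent pairs: W₁W₂ = 2·6·8 = 96; W₂W₃ = 6·8·19 = 912; W₃W₄ = 8·19·20 = 3040; W₄W₅ = 19·20·2 = 760; W₅W₆ = 20·2·20 = 800.
Length 3: W₁..W₃: k=1: 0+912+2·6·19=1140; k=2: 96+0+2·8·19=400 → min 400 | W₂..W₄: k=2: 0+3040+6·8·20=4000; k=3: 912+0+6·19·20=3192 → min 3192 | W₃..W₅: k=3: 0+760+8·19·2=1064; k=4: 3040+0+8·20·2=3360 → min 1064 | W₄..W₆: k=4: 0+800+19·20·20=8400; k=5: 760+0+19·2·20=1520 → min 1520.
Length 4: W₁..W₄: k=1: 0+3192+2·6·20=3432; k=2: 96+3040+2·8·20=3456; k=3: 400+0+2·19·20=1160 → min 1160 | W₂..W₅: k=2: 0+1064+6·8·2=1160; k=3: 912+760+6·19·2=1900; k=4: 3192+0+6·20·2=3432 → min 1160 | W₃..W₆: k=3: 0+1520+8·19·20=4560; k=4: 3040+800+8·20·20=7040; k=5: 1064+0+8·2·20=1384 → min 1384.
Length 5: W₁..W₅: k=1: 0+1160+2·6·2=1184; k=2: 96+1064+2·8·2=1192; k=3: 400+760+2·19·2=1236; k=4: 1160+0+2·20·2=1240 → min 1184 | W₂..W₆: k=2: 0+1384+6·8·20=2344; k=3: 912+1520+6·19·20=4712; k=4: 3192+800+6·20·20=6392; k=5: 1160+0+6·2·20=1400 → min 1400.
Length 6: W₁..W₆: k=1: 0+1400+2·6·20=1640; k=2: 96+1384+2·8·20=1800; k=3: 400+1520+2·19·20=2680; k=4: 1160+800+2·20·20=2760; k=5: 1184+0+2·2·20=1264 → min 1264.
Optimal order: ((W₁(W₂(W₃(W₄W₅))))W₆) with cost 1264.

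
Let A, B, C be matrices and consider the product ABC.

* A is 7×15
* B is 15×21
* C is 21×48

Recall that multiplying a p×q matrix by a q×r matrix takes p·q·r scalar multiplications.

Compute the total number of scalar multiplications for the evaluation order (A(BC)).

(BC): 15×21 by 21×48 → 15×48, cost 15·21·48 = 15120
(A(BC)): 7×15 by 15×48 → 7×48, cost 7·15·48 = 5040; cumulative 20160
Total: 20160 scalar multiplications.

20160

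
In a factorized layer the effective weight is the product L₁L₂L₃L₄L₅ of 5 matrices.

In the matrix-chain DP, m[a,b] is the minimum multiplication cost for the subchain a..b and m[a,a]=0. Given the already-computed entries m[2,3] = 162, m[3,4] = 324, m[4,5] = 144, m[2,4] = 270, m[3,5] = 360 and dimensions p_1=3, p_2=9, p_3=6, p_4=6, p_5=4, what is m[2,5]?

342

m[2,5] = min over k∈[2,4] of m[2,k]+m[k+1,5]+p_{1}·p_k·p_{5}.
k=2: 0 + 360 + 3·9·4 = 468; k=3: 162 + 144 + 3·6·4 = 378; k=4: 270 + 0 + 3·6·4 = 342.
Minimum: 342 at k=4.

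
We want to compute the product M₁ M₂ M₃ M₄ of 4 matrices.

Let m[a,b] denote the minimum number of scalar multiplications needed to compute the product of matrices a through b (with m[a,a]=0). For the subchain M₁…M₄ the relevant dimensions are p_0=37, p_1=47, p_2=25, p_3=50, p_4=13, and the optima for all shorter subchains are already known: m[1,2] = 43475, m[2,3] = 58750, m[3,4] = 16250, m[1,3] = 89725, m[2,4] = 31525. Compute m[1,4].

54132

m[1,4] = min over k∈[1,3] of m[1,k]+m[k+1,4]+p_{0}·p_k·p_{4}.
k=1: 0 + 31525 + 37·47·13 = 54132; k=2: 43475 + 16250 + 37·25·13 = 71750; k=3: 89725 + 0 + 37·50·13 = 113775.
Minimum: 54132 at k=1.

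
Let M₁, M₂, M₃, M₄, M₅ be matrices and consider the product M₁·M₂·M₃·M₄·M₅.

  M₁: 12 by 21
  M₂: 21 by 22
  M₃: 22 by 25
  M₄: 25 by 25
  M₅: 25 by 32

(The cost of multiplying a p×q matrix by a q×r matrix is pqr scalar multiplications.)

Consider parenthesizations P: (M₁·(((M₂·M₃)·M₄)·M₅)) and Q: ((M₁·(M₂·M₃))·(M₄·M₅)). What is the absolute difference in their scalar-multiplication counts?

Order P = (M₁·(((M₂·M₃)·M₄)·M₅)): (M₂·M₃): 21×22 by 22×25 → 21×25, cost 21·22·25 = 11550; ((M₂·M₃)·M₄): 21×25 by 25×25 → 21×25, cost 21·25·25 = 13125; cumulative 24675; (((M₂·M₃)·M₄)·M₅): 21×25 by 25×32 → 21×32, cost 21·25·32 = 16800; cumulative 41475; (M₁·(((M₂·M₃)·M₄)·M₅)): 12×21 by 21×32 → 12×32, cost 12·21·32 = 8064; cumulative 49539. Total 49539.
Order Q = ((M₁·(M₂·M₃))·(M₄·M₅)): (M₂·M₃): 21×22 by 22×25 → 21×25, cost 21·22·25 = 11550; (M₁·(M₂·M₃)): 12×21 by 21×25 → 12×25, cost 12·21·25 = 6300; cumulative 17850; (M₄·M₅): 25×25 by 25×32 → 25×32, cost 25·25·32 = 20000; ((M₁·(M₂·M₃))·(M₄·M₅)): 12×25 by 25×32 → 12×32, cost 12·25·32 = 9600; cumulative 47450. Total 47450.
Difference: |49539 − 47450| = 2089.

2089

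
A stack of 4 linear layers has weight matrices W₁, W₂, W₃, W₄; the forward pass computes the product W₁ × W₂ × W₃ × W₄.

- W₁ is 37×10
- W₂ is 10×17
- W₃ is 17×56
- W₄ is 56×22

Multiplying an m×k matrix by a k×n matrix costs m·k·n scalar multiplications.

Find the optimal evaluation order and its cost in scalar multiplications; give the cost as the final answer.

Adjacent pairs: W₁W₂ = 37·10·17 = 6290; W₂W₃ = 10·17·56 = 9520; W₃W₄ = 17·56·22 = 20944.
Length 3: W₁..W₃: k=1: 0+9520+37·10·56=30240; k=2: 6290+0+37·17·56=41514 → min 30240 | W₂..W₄: k=2: 0+20944+10·17·22=24684; k=3: 9520+0+10·56·22=21840 → min 21840.
Length 4: W₁..W₄: k=1: 0+21840+37·10·22=29980; k=2: 6290+20944+37·17·22=41072; k=3: 30240+0+37·56·22=75824 → min 29980.
Optimal parenthesization: (W₁ × ((W₂ × W₃) × W₄)) with cost 29980.

29980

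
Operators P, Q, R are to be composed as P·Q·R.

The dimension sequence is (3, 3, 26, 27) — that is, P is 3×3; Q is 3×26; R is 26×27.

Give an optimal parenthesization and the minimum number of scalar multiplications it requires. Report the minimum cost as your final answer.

(P·(Q·R)): cost 2349.
((P·Q)·R): cost 2340.
Optimal: ((P·Q)·R) with cost 2340.

2340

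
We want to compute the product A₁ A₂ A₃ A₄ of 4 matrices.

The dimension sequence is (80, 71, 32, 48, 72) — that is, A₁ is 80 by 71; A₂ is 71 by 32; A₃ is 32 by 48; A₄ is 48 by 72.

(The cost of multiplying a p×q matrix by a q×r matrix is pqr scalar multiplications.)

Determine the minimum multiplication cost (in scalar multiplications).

Adjacent pairs: A₁A₂ = 80·71·32 = 181760; A₂A₃ = 71·32·48 = 109056; A₃A₄ = 32·48·72 = 110592.
Length 3: A₁..A₃: k=1: 0+109056+80·71·48=381696; k=2: 181760+0+80·32·48=304640 → min 304640 | A₂..A₄: k=2: 0+110592+71·32·72=274176; k=3: 109056+0+71·48·72=354432 → min 274176.
Length 4: A₁..A₄: k=1: 0+274176+80·71·72=683136; k=2: 181760+110592+80·32·72=476672; k=3: 304640+0+80·48·72=581120 → min 476672.
Optimal order: ((A₁ A₂) (A₃ A₄)) with cost 476672.

476672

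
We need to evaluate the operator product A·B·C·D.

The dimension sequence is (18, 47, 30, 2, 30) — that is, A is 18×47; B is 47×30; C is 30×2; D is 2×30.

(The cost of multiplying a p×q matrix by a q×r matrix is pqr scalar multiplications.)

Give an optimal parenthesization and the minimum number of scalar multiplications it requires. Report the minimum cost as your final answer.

5592

Adjacent pairs: AB = 18·47·30 = 25380; BC = 47·30·2 = 2820; CD = 30·2·30 = 1800.
Length 3: A..C: k=1: 0+2820+18·47·2=4512; k=2: 25380+0+18·30·2=26460 → min 4512 | B..D: k=2: 0+1800+47·30·30=44100; k=3: 2820+0+47·2·30=5640 → min 5640.
Length 4: A..D: k=1: 0+5640+18·47·30=31020; k=2: 25380+1800+18·30·30=43380; k=3: 4512+0+18·2·30=5592 → min 5592.
Optimal parenthesization: ((A·(B·C))·D) with cost 5592.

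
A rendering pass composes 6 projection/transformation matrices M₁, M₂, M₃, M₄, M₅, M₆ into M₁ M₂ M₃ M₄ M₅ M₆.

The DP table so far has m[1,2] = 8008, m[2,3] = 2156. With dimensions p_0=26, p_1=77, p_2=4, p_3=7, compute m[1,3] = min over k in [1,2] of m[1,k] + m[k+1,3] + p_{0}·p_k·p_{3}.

m[1,3] = min over k∈[1,2] of m[1,k]+m[k+1,3]+p_{0}·p_k·p_{3}.
k=1: 0 + 2156 + 26·77·7 = 16170; k=2: 8008 + 0 + 26·4·7 = 8736.
Minimum: 8736 at k=2.

8736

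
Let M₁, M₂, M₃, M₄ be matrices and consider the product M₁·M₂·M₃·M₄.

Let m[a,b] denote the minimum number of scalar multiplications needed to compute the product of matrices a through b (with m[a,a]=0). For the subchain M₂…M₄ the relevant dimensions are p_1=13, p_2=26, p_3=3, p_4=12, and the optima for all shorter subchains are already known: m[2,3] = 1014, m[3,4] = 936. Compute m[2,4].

m[2,4] = min over k∈[2,3] of m[2,k]+m[k+1,4]+p_{1}·p_k·p_{4}.
k=2: 0 + 936 + 13·26·12 = 4992; k=3: 1014 + 0 + 13·3·12 = 1482.
Minimum: 1482 at k=3.

1482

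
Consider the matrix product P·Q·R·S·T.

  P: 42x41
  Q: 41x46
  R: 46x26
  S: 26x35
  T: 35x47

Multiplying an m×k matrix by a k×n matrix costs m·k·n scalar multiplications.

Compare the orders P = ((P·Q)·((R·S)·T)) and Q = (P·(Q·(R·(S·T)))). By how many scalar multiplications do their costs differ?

18988

Order P = ((P·Q)·((R·S)·T)): (P·Q): 42×41 by 41×46 → 42×46, cost 42·41·46 = 79212; (R·S): 46×26 by 26×35 → 46×35, cost 46·26·35 = 41860; ((R·S)·T): 46×35 by 35×47 → 46×47, cost 46·35·47 = 75670; cumulative 117530; ((P·Q)·((R·S)·T)): 42×46 by 46×47 → 42×47, cost 42·46·47 = 90804; cumulative 287546. Total 287546.
Order Q = (P·(Q·(R·(S·T)))): (S·T): 26×35 by 35×47 → 26×47, cost 26·35·47 = 42770; (R·(S·T)): 46×26 by 26×47 → 46×47, cost 46·26·47 = 56212; cumulative 98982; (Q·(R·(S·T))): 41×46 by 46×47 → 41×47, cost 41·46·47 = 88642; cumulative 187624; (P·(Q·(R·(S·T)))): 42×41 by 41×47 → 42×47, cost 42·41·47 = 80934; cumulative 268558. Total 268558.
Difference: |287546 − 268558| = 18988.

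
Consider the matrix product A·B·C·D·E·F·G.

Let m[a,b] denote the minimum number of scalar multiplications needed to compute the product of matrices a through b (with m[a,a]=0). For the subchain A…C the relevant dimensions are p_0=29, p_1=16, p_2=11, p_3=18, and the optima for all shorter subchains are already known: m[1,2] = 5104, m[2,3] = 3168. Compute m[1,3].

m[1,3] = min over k∈[1,2] of m[1,k]+m[k+1,3]+p_{0}·p_k·p_{3}.
k=1: 0 + 3168 + 29·16·18 = 11520; k=2: 5104 + 0 + 29·11·18 = 10846.
Minimum: 10846 at k=2.

10846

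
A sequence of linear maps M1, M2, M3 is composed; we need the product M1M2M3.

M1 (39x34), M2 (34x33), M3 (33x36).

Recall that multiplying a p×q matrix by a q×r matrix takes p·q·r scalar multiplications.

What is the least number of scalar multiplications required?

Order (M1(M2M3)): (M2M3): 34×33 by 33×36 → 34×36, cost 34·33·36 = 40392; (M1(M2M3)): 39×34 by 34×36 → 39×36, cost 39·34·36 = 47736; cumulative 88128. Total 88128.
Order ((M1M2)M3): (M1M2): 39×34 by 34×33 → 39×33, cost 39·34·33 = 43758; ((M1M2)M3): 39×33 by 33×36 → 39×36, cost 39·33·36 = 46332; cumulative 90090. Total 90090.
Minimum: 88128.

88128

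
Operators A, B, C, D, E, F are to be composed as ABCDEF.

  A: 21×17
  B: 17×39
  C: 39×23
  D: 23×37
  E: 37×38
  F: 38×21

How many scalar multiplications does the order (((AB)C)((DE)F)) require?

93595

(AB): 21×17 by 17×39 → 21×39, cost 21·17·39 = 13923
((AB)C): 21×39 by 39×23 → 21×23, cost 21·39·23 = 18837; cumulative 32760
(DE): 23×37 by 37×38 → 23×38, cost 23·37·38 = 32338
((DE)F): 23×38 by 38×21 → 23×21, cost 23·38·21 = 18354; cumulative 50692
(((AB)C)((DE)F)): 21×23 by 23×21 → 21×21, cost 21·23·21 = 10143; cumulative 93595
Total: 93595 scalar multiplications.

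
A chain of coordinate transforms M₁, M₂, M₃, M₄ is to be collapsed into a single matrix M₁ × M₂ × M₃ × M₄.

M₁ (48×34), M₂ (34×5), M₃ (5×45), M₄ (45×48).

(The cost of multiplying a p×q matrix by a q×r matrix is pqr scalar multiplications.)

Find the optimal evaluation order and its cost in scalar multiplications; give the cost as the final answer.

30480

Adjacent pairs: M₁M₂ = 48·34·5 = 8160; M₂M₃ = 34·5·45 = 7650; M₃M₄ = 5·45·48 = 10800.
Length 3: M₁..M₃: k=1: 0+7650+48·34·45=81090; k=2: 8160+0+48·5·45=18960 → min 18960 | M₂..M₄: k=2: 0+10800+34·5·48=18960; k=3: 7650+0+34·45·48=81090 → min 18960.
Length 4: M₁..M₄: k=1: 0+18960+48·34·48=97296; k=2: 8160+10800+48·5·48=30480; k=3: 18960+0+48·45·48=122640 → min 30480.
Optimal parenthesization: ((M₁ × M₂) × (M₃ × M₄)) with cost 30480.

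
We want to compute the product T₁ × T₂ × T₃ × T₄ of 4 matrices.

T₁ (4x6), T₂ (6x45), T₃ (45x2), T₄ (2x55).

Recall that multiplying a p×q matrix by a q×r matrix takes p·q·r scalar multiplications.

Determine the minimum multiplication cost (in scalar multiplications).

Adjacent pairs: T₁T₂ = 4·6·45 = 1080; T₂T₃ = 6·45·2 = 540; T₃T₄ = 45·2·55 = 4950.
Length 3: T₁..T₃: k=1: 0+540+4·6·2=588; k=2: 1080+0+4·45·2=1440 → min 588 | T₂..T₄: k=2: 0+4950+6·45·55=19800; k=3: 540+0+6·2·55=1200 → min 1200.
Length 4: T₁..T₄: k=1: 0+1200+4·6·55=2520; k=2: 1080+4950+4·45·55=15930; k=3: 588+0+4·2·55=1028 → min 1028.
Optimal order: ((T₁ × (T₂ × T₃)) × T₄) with cost 1028.

1028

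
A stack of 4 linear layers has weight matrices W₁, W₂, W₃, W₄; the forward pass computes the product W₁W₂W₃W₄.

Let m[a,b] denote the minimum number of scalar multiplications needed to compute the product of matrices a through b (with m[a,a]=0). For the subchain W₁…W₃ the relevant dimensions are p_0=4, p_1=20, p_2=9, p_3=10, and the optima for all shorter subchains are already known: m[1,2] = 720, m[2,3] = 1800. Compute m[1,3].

1080

m[1,3] = min over k∈[1,2] of m[1,k]+m[k+1,3]+p_{0}·p_k·p_{3}.
k=1: 0 + 1800 + 4·20·10 = 2600; k=2: 720 + 0 + 4·9·10 = 1080.
Minimum: 1080 at k=2.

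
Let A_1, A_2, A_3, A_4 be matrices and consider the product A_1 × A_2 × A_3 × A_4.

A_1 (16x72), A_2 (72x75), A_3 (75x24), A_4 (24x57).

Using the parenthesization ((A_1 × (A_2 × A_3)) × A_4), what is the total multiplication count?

(A_2 × A_3): 72×75 by 75×24 → 72×24, cost 72·75·24 = 129600
(A_1 × (A_2 × A_3)): 16×72 by 72×24 → 16×24, cost 16·72·24 = 27648; cumulative 157248
((A_1 × (A_2 × A_3)) × A_4): 16×24 by 24×57 → 16×57, cost 16·24·57 = 21888; cumulative 179136
Total: 179136 scalar multiplications.

179136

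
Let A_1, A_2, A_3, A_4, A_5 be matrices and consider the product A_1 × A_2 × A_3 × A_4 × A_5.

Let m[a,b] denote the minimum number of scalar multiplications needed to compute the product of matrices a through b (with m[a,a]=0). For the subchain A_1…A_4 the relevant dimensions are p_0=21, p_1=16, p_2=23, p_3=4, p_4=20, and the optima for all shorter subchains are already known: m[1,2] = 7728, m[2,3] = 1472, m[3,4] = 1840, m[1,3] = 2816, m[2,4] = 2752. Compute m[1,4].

4496

m[1,4] = min over k∈[1,3] of m[1,k]+m[k+1,4]+p_{0}·p_k·p_{4}.
k=1: 0 + 2752 + 21·16·20 = 9472; k=2: 7728 + 1840 + 21·23·20 = 19228; k=3: 2816 + 0 + 21·4·20 = 4496.
Minimum: 4496 at k=3.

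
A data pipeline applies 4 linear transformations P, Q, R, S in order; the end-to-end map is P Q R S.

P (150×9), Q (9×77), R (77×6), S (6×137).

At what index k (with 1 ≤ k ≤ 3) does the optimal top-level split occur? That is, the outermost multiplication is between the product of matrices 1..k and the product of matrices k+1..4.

Adjacent pairs: PQ = 150·9·77 = 103950; QR = 9·77·6 = 4158; RS = 77·6·137 = 63294.
Length 3: P..R: k=1: 0+4158+150·9·6=12258; k=2: 103950+0+150·77·6=173250 → min 12258 | Q..S: k=2: 0+63294+9·77·137=158235; k=3: 4158+0+9·6·137=11556 → min 11556.
Top-level splits: k=1: (P..P)·(Q..S) → 0+11556+150·9·137 = 196506; k=2: (P..Q)·(R..S) → 103950+63294+150·77·137 = 1749594; k=3: (P..R)·(S..S) → 12258+0+150·6·137 = 135558.
Best split is after R, i.e. k = 3.

3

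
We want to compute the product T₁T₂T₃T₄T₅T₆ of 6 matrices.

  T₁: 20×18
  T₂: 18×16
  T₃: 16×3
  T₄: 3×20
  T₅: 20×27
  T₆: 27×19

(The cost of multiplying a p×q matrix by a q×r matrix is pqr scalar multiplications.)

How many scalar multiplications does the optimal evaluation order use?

6243

Adjacent pairs: T₁T₂ = 20·18·16 = 5760; T₂T₃ = 18·16·3 = 864; T₃T₄ = 16·3·20 = 960; T₄T₅ = 3·20·27 = 1620; T₅T₆ = 20·27·19 = 10260.
Length 3: T₁..T₃: k=1: 0+864+20·18·3=1944; k=2: 5760+0+20·16·3=6720 → min 1944 | T₂..T₄: k=2: 0+960+18·16·20=6720; k=3: 864+0+18·3·20=1944 → min 1944 | T₃..T₅: k=3: 0+1620+16·3·27=2916; k=4: 960+0+16·20·27=9600 → min 2916 | T₄..T₆: k=4: 0+10260+3·20·19=11400; k=5: 1620+0+3·27·19=3159 → min 3159.
Length 4: T₁..T₄: k=1: 0+1944+20·18·20=9144; k=2: 5760+960+20·16·20=13120; k=3: 1944+0+20·3·20=3144 → min 3144 | T₂..T₅: k=2: 0+2916+18·16·27=10692; k=3: 864+1620+18·3·27=3942; k=4: 1944+0+18·20·27=11664 → min 3942 | T₃..T₆: k=3: 0+3159+16·3·19=4071; k=4: 960+10260+16·20·19=17300; k=5: 2916+0+16·27·19=11124 → min 4071.
Length 5: T₁..T₅: k=1: 0+3942+20·18·27=13662; k=2: 5760+2916+20·16·27=17316; k=3: 1944+1620+20·3·27=5184; k=4: 3144+0+20·20·27=13944 → min 5184 | T₂..T₆: k=2: 0+4071+18·16·19=9543; k=3: 864+3159+18·3·19=5049; k=4: 1944+10260+18·20·19=19044; k=5: 3942+0+18·27·19=13176 → min 5049.
Length 6: T₁..T₆: k=1: 0+5049+20·18·19=11889; k=2: 5760+4071+20·16·19=15911; k=3: 1944+3159+20·3·19=6243; k=4: 3144+10260+20·20·19=21004; k=5: 5184+0+20·27·19=15444 → min 6243.
Optimal order: ((T₁(T₂T₃))((T₄T₅)T₆)) with cost 6243.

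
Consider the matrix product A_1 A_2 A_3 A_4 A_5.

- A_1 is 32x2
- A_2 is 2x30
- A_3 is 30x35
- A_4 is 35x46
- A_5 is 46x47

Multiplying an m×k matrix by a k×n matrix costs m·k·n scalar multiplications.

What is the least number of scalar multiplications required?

Adjacent pairs: A_1A_2 = 32·2·30 = 1920; A_2A_3 = 2·30·35 = 2100; A_3A_4 = 30·35·46 = 48300; A_4A_5 = 35·46·47 = 75670.
Length 3: A_1..A_3: k=1: 0+2100+32·2·35=4340; k=2: 1920+0+32·30·35=35520 → min 4340 | A_2..A_4: k=2: 0+48300+2·30·46=51060; k=3: 2100+0+2·35·46=5320 → min 5320 | A_3..A_5: k=3: 0+75670+30·35·47=125020; k=4: 48300+0+30·46·47=113160 → min 113160.
Length 4: A_1..A_4: k=1: 0+5320+32·2·46=8264; k=2: 1920+48300+32·30·46=94380; k=3: 4340+0+32·35·46=55860 → min 8264 | A_2..A_5: k=2: 0+113160+2·30·47=115980; k=3: 2100+75670+2·35·47=81060; k=4: 5320+0+2·46·47=9644 → min 9644.
Length 5: A_1..A_5: k=1: 0+9644+32·2·47=12652; k=2: 1920+113160+32·30·47=160200; k=3: 4340+75670+32·35·47=132650; k=4: 8264+0+32·46·47=77448 → min 12652.
Optimal order: (A_1 (((A_2 A_3) A_4) A_5)) with cost 12652.

12652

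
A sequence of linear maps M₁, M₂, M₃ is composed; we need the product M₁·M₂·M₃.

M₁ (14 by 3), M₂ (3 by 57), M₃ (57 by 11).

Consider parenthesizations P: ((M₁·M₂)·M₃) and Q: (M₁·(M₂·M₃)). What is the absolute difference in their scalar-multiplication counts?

Order P = ((M₁·M₂)·M₃): (M₁·M₂): 14×3 by 3×57 → 14×57, cost 14·3·57 = 2394; ((M₁·M₂)·M₃): 14×57 by 57×11 → 14×11, cost 14·57·11 = 8778; cumulative 11172. Total 11172.
Order Q = (M₁·(M₂·M₃)): (M₂·M₃): 3×57 by 57×11 → 3×11, cost 3·57·11 = 1881; (M₁·(M₂·M₃)): 14×3 by 3×11 → 14×11, cost 14·3·11 = 462; cumulative 2343. Total 2343.
Difference: |11172 − 2343| = 8829.

8829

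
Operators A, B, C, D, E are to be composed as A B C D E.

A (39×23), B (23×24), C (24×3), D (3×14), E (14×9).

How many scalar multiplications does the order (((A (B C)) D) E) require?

(B C): 23×24 by 24×3 → 23×3, cost 23·24·3 = 1656
(A (B C)): 39×23 by 23×3 → 39×3, cost 39·23·3 = 2691; cumulative 4347
((A (B C)) D): 39×3 by 3×14 → 39×14, cost 39·3·14 = 1638; cumulative 5985
(((A (B C)) D) E): 39×14 by 14×9 → 39×9, cost 39·14·9 = 4914; cumulative 10899
Total: 10899 scalar multiplications.

10899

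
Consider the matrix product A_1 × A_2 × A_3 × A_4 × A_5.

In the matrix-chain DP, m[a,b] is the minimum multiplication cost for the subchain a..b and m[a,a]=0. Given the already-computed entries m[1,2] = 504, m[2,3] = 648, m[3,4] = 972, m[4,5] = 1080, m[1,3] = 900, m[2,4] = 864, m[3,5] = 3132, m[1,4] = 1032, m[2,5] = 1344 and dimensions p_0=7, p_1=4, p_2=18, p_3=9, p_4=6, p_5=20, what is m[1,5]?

1872

m[1,5] = min over k∈[1,4] of m[1,k]+m[k+1,5]+p_{0}·p_k·p_{5}.
k=1: 0 + 1344 + 7·4·20 = 1904; k=2: 504 + 3132 + 7·18·20 = 6156; k=3: 900 + 1080 + 7·9·20 = 3240; k=4: 1032 + 0 + 7·6·20 = 1872.
Minimum: 1872 at k=4.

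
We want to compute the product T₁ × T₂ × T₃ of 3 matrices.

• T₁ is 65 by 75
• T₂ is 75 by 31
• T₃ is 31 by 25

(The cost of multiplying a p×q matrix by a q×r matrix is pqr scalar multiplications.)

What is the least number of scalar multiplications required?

180000

Order (T₁ × (T₂ × T₃)): (T₂ × T₃): 75×31 by 31×25 → 75×25, cost 75·31·25 = 58125; (T₁ × (T₂ × T₃)): 65×75 by 75×25 → 65×25, cost 65·75·25 = 121875; cumulative 180000. Total 180000.
Order ((T₁ × T₂) × T₃): (T₁ × T₂): 65×75 by 75×31 → 65×31, cost 65·75·31 = 151125; ((T₁ × T₂) × T₃): 65×31 by 31×25 → 65×25, cost 65·31·25 = 50375; cumulative 201500. Total 201500.
Minimum: 180000.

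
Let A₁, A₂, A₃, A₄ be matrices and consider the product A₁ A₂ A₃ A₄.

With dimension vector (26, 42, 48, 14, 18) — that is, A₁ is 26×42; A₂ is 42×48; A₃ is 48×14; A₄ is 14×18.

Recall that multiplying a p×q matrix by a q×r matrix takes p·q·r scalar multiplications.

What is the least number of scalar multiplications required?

50064

Adjacent pairs: A₁A₂ = 26·42·48 = 52416; A₂A₃ = 42·48·14 = 28224; A₃A₄ = 48·14·18 = 12096.
Length 3: A₁..A₃: k=1: 0+28224+26·42·14=43512; k=2: 52416+0+26·48·14=69888 → min 43512 | A₂..A₄: k=2: 0+12096+42·48·18=48384; k=3: 28224+0+42·14·18=38808 → min 38808.
Length 4: A₁..A₄: k=1: 0+38808+26·42·18=58464; k=2: 52416+12096+26·48·18=86976; k=3: 43512+0+26·14·18=50064 → min 50064.
Optimal order: ((A₁ (A₂ A₃)) A₄) with cost 50064.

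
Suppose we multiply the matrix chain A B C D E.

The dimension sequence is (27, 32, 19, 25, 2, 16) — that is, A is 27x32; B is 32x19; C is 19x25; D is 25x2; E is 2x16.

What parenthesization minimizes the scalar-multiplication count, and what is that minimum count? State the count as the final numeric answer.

Adjacent pairs: AB = 27·32·19 = 16416; BC = 32·19·25 = 15200; CD = 19·25·2 = 950; DE = 25·2·16 = 800.
Length 3: A..C: k=1: 0+15200+27·32·25=36800; k=2: 16416+0+27·19·25=29241 → min 29241 | B..D: k=2: 0+950+32·19·2=2166; k=3: 15200+0+32·25·2=16800 → min 2166 | C..E: k=3: 0+800+19·25·16=8400; k=4: 950+0+19·2·16=1558 → min 1558.
Length 4: A..D: k=1: 0+2166+27·32·2=3894; k=2: 16416+950+27·19·2=18392; k=3: 29241+0+27·25·2=30591 → min 3894 | B..E: k=2: 0+1558+32·19·16=11286; k=3: 15200+800+32·25·16=28800; k=4: 2166+0+32·2·16=3190 → min 3190.
Length 5: A..E: k=1: 0+3190+27·32·16=17014; k=2: 16416+1558+27·19·16=26182; k=3: 29241+800+27·25·16=40841; k=4: 3894+0+27·2·16=4758 → min 4758.
Optimal parenthesization: ((A (B (C D))) E) with cost 4758.

4758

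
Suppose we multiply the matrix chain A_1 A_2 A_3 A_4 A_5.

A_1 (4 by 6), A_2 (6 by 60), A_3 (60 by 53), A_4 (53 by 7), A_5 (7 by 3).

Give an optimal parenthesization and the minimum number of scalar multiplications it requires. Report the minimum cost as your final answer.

Adjacent pairs: A_1A_2 = 4·6·60 = 1440; A_2A_3 = 6·60·53 = 19080; A_3A_4 = 60·53·7 = 22260; A_4A_5 = 53·7·3 = 1113.
Length 3: A_1..A_3: k=1: 0+19080+4·6·53=20352; k=2: 1440+0+4·60·53=14160 → min 14160 | A_2..A_4: k=2: 0+22260+6·60·7=24780; k=3: 19080+0+6·53·7=21306 → min 21306 | A_3..A_5: k=3: 0+1113+60·53·3=10653; k=4: 22260+0+60·7·3=23520 → min 10653.
Length 4: A_1..A_4: k=1: 0+21306+4·6·7=21474; k=2: 1440+22260+4·60·7=25380; k=3: 14160+0+4·53·7=15644 → min 15644 | A_2..A_5: k=2: 0+10653+6·60·3=11733; k=3: 19080+1113+6·53·3=21147; k=4: 21306+0+6·7·3=21432 → min 11733.
Length 5: A_1..A_5: k=1: 0+11733+4·6·3=11805; k=2: 1440+10653+4·60·3=12813; k=3: 14160+1113+4·53·3=15909; k=4: 15644+0+4·7·3=15728 → min 11805.
Optimal parenthesization: (A_1 (A_2 (A_3 (A_4 A_5)))) with cost 11805.

11805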